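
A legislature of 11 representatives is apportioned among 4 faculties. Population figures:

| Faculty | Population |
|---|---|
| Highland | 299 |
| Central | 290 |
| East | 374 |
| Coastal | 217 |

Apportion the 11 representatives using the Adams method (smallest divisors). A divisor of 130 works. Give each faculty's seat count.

With modified divisor 130: modified quotas Highland 2.300, Central 2.231, East 2.877, Coastal 1.669.
Rounding up: Highland 3, Central 3, East 3, Coastal 2 (total 11).

Highland: 3, Central: 3, East: 3, Coastal: 2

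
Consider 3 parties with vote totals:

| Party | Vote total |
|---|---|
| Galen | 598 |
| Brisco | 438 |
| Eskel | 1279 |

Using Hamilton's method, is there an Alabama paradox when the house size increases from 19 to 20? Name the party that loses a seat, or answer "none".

none

At 19 seats: Galen 5, Brisco 4, Eskel 10.
At 20 seats: Galen 5, Brisco 4, Eskel 11.
No party's allocation decreased.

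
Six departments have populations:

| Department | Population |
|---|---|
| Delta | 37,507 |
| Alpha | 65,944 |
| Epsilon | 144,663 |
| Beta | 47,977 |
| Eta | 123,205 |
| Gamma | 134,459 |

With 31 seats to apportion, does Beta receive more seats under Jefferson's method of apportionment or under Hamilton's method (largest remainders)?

Jefferson: Delta 2, Alpha 4, Epsilon 8, Beta 2, Eta 7, Gamma 8.
Hamilton: Delta 2, Alpha 4, Epsilon 8, Beta 3, Eta 7, Gamma 7.
Beta gets 2 under Jefferson and 3 under Hamilton.

Hamilton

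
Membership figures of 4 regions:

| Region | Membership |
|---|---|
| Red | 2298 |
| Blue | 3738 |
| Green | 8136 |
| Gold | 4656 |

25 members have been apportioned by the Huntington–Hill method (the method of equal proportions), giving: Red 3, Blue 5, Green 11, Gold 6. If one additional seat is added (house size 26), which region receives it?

Priority for the next seat is population ÷ (√(s·(s+1))).
Priorities: Red 663.375, Blue 682.462, Green 708.148, Gold 718.436.
Highest priority: Gold.

Gold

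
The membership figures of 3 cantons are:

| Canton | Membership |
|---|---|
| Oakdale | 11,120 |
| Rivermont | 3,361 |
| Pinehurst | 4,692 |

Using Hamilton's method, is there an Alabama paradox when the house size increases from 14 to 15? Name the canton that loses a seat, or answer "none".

Rivermont

At 14 seats: Oakdale 8, Rivermont 3, Pinehurst 3.
At 15 seats: Oakdale 9, Rivermont 2, Pinehurst 4.
Rivermont drops from 3 to 2.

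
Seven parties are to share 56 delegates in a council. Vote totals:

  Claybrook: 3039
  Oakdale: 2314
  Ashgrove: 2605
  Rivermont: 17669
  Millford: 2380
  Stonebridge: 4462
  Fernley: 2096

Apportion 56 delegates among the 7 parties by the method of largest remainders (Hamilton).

Claybrook 5, Oakdale 4, Ashgrove 4, Rivermont 29, Millford 4, Stonebridge 7, Fernley 3

Total 34565; standard divisor 34565/56 ≈ 617.232.
Standard quotas: Claybrook 4.9236, Oakdale 3.7490, Ashgrove 4.2205, Rivermont 28.6262, Millford 3.8559, Stonebridge 7.2290, Fernley 3.3958.
Lower quotas: Claybrook 4, Oakdale 3, Ashgrove 4, Rivermont 28, Millford 3, Stonebridge 7, Fernley 3 (sum 52, leaving 4 seats).
Remainders in descending order: Claybrook 0.9236, Millford 0.8559, Oakdale 0.7490, Rivermont 0.6262, Fernley 0.3958, Stonebridge 0.2290, Ashgrove 0.2205.
Largest remainders: Claybrook, Millford, Oakdale, Rivermont receive the extra seats.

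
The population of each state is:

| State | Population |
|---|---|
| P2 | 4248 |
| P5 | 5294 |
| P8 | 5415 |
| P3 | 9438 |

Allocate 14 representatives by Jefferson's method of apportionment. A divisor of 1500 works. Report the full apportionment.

With modified divisor 1500: modified quotas P2 2.832, P5 3.529, P8 3.610, P3 6.292.
Rounding down: P2 2, P5 3, P8 3, P3 6 (total 14).

P2 2, P5 3, P8 3, P3 6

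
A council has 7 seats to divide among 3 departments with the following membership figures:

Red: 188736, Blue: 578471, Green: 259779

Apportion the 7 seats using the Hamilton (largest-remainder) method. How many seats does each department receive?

Red: 1; Blue: 4; Green: 2

Standard divisor: 1026986 ÷ 7 ≈ 146712.286.
Standard quotas: Red 1.2864, Blue 3.9429, Green 1.7707.
Lower quotas: Red 1, Blue 3, Green 1 (sum 5, leaving 2 seats).
Remainders in descending order: Blue 0.9429, Green 0.7707, Red 0.2864.
Largest remainders: Blue, Green receive the extra seats.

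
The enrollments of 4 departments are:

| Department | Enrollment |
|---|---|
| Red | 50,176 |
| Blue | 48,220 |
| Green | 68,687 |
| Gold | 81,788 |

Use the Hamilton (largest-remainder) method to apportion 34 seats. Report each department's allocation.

Red 7; Blue 7; Green 9; Gold 11

The standard divisor is 248871/34 ≈ 7319.735.
Standard quotas: Red 6.8549, Blue 6.5877, Green 9.3838, Gold 11.1736.
Lower quotas: Red 6, Blue 6, Green 9, Gold 11 (sum 32, leaving 2 seats).
Remainders in descending order: Red 0.8549, Blue 0.5877, Green 0.3838, Gold 0.1736.
Largest remainders: Red, Blue receive the extra seats.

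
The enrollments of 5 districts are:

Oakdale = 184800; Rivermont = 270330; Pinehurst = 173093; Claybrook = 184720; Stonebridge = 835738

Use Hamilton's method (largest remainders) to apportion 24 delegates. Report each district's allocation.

The standard divisor is 1648681/24 ≈ 68695.042.
Standard quotas: Oakdale 2.6902, Rivermont 3.9352, Pinehurst 2.5197, Claybrook 2.6890, Stonebridge 12.1659.
Lower quotas: Oakdale 2, Rivermont 3, Pinehurst 2, Claybrook 2, Stonebridge 12 (sum 21, leaving 3 seats).
Remainders in descending order: Rivermont 0.9352, Oakdale 0.6902, Claybrook 0.6890, Pinehurst 0.5197, Stonebridge 0.1659.
The surplus seats go to Rivermont, Oakdale, Claybrook.

Oakdale 3, Rivermont 4, Pinehurst 2, Claybrook 3, Stonebridge 12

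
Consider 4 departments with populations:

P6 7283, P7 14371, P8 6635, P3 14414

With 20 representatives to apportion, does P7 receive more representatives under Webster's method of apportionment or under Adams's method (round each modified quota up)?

Webster: P6 3, P7 7, P8 3, P3 7.
Adams: P6 4, P7 6, P8 3, P3 7.
P7 gets 7 under Webster and 6 under Adams.

Webster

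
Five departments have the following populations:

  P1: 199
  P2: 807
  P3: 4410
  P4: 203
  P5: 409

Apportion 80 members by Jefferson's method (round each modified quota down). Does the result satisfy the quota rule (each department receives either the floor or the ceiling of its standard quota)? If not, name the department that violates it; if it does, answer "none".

Standard quotas: P1 2.641, P2 10.710, P3 58.527, P4 2.694, P5 5.428.
Jefferson allocation: P1 2, P2 11, P3 60, P4 2, P5 5.
P3 has quota 58.527 (lower 58, upper 59) but receives 60 — outside the quota interval.

P3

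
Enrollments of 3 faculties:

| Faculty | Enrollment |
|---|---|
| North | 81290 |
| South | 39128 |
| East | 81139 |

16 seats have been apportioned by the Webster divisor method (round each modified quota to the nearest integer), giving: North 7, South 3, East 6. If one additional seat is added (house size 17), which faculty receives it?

East

Priority for the next seat is population ÷ (current seats + 0.5).
Priorities: North 10838.667, South 11179.429, East 12482.923.
Highest priority: East.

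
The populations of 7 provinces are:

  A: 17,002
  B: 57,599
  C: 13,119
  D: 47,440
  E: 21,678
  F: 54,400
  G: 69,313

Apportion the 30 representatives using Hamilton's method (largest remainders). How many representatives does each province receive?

The standard divisor is 280551/30 ≈ 9351.7.
Standard quotas: A 1.8181, B 6.1592, C 1.4028, D 5.0729, E 2.3181, F 5.8171, G 7.4118.
Lower quotas: A 1, B 6, C 1, D 5, E 2, F 5, G 7 (sum 27, leaving 3 seats).
Remainders in descending order: A 0.8181, F 0.8171, G 0.4118, C 0.4028, E 0.3181, B 0.1592, D 0.0729.
The surplus seats go to A, F, G.

A 2, B 6, C 1, D 5, E 2, F 6, G 8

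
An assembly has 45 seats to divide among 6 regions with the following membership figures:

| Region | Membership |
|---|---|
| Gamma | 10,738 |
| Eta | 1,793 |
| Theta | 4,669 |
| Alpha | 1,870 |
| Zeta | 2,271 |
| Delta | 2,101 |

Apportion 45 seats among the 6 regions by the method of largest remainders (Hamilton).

Gamma=21, Eta=3, Theta=9, Alpha=4, Zeta=4, Delta=4

Total 23442; standard divisor 23442/45 ≈ 520.933.
Standard quotas: Gamma 20.6130, Eta 3.4419, Theta 8.9628, Alpha 3.5897, Zeta 4.3595, Delta 4.0331.
Lower quotas: Gamma 20, Eta 3, Theta 8, Alpha 3, Zeta 4, Delta 4 (sum 42, leaving 3 seats).
Remainders in descending order: Theta 0.9628, Gamma 0.6130, Alpha 0.5897, Eta 0.4419, Zeta 0.3595, Delta 0.0331.
Largest remainders: Theta, Gamma, Alpha receive the extra seats.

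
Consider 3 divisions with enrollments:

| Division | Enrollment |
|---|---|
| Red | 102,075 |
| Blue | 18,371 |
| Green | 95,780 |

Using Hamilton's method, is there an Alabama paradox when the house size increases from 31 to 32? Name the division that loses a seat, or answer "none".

At 31 seats: Red 15, Blue 2, Green 14.
At 32 seats: Red 15, Blue 3, Green 14.
No division's allocation decreased.

none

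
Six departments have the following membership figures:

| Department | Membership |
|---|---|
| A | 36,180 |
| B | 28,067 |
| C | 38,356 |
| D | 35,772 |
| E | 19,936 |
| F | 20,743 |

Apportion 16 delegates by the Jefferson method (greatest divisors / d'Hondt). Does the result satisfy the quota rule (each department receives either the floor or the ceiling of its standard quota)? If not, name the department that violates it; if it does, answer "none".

Standard quotas: A 3.233, B 2.508, C 3.427, D 3.197, E 1.781, F 1.854.
Jefferson allocation: A 3, B 2, C 4, D 3, E 2, F 2.
Every allocation lies between the lower and upper quota.

none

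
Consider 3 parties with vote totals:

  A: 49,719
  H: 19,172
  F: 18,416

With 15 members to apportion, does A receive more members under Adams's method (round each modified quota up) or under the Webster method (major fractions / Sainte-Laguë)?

Adams: A 8, H 4, F 3.
Webster: A 9, H 3, F 3.
A gets 8 under Adams and 9 under Webster.

Webster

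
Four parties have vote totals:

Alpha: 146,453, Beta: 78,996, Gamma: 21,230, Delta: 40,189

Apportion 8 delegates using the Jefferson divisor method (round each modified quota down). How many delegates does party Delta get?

1

Standard divisor 286868/8 ≈ 35858.5; standard quotas: Alpha 4.084, Beta 2.203, Gamma 0.592, Delta 1.121.
Rounding down gives 4, 2, 0, 1 = 7 seats, so the divisor must be adjusted.
With modified divisor 27800: modified quotas Alpha 5.268, Beta 2.842, Gamma 0.764, Delta 1.446.
Rounding down: Alpha 5, Beta 2, Gamma 0, Delta 1 (total 8).
Delta receives 1.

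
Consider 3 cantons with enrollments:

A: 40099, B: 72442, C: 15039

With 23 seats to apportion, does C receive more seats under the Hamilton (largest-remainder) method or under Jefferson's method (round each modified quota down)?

Hamilton: A 7, B 13, C 3.
Jefferson: A 7, B 14, C 2.
C gets 3 under Hamilton and 2 under Jefferson.

Hamilton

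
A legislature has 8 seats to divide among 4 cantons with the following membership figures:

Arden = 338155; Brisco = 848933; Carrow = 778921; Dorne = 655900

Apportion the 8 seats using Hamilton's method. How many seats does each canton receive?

Standard divisor: 2621909 ÷ 8 ≈ 327738.625.
Standard quotas: Arden 1.0318, Brisco 2.5903, Carrow 2.3767, Dorne 2.0013.
Lower quotas: Arden 1, Brisco 2, Carrow 2, Dorne 2 (sum 7, leaving 1 seat).
Remainders in descending order: Brisco 0.5903, Carrow 0.3767, Arden 0.0318, Dorne 0.0013.
Largest remainder: Brisco receives the extra seat.

Arden 1, Brisco 3, Carrow 2, Dorne 2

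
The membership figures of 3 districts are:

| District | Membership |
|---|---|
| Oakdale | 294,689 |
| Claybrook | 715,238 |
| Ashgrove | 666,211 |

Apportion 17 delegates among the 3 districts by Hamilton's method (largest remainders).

The standard divisor is 1676138/17 ≈ 98596.353.
Standard quotas: Oakdale 2.9888, Claybrook 7.2542, Ashgrove 6.7570.
Lower quotas: Oakdale 2, Claybrook 7, Ashgrove 6 (sum 15, leaving 2 seats).
Remainders in descending order: Oakdale 0.9888, Ashgrove 0.7570, Claybrook 0.2542.
The surplus seats go to Oakdale, Ashgrove.

Oakdale: 3, Claybrook: 7, Ashgrove: 7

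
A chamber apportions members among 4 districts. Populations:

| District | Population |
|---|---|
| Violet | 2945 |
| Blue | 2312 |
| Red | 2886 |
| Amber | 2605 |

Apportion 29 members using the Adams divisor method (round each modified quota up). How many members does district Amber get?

7

Standard divisor 10748/29 ≈ 370.621; standard quotas: Violet 7.946, Blue 6.238, Red 7.787, Amber 7.029.
Rounding up gives 8, 7, 8, 8 = 31 seats, so the divisor must be adjusted.
With modified divisor 400: modified quotas Violet 7.362, Blue 5.780, Red 7.215, Amber 6.513.
Rounding up: Violet 8, Blue 6, Red 8, Amber 7 (total 29).
Amber receives 7.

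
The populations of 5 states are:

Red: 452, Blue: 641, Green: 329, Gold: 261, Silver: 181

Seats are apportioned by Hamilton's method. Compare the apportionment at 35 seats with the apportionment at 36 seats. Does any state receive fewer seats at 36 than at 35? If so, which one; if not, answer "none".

At 35 seats: Red 9, Blue 12, Green 6, Gold 5, Silver 3.
At 36 seats: Red 9, Blue 12, Green 6, Gold 5, Silver 4.
No state's allocation decreased.

none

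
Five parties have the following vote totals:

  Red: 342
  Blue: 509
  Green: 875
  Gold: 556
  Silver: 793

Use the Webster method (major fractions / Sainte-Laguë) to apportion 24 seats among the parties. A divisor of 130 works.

With modified divisor 130: modified quotas Red 2.631, Blue 3.915, Green 6.731, Gold 4.277, Silver 6.100.
Rounding to the nearest integer: Red 3, Blue 4, Green 7, Gold 4, Silver 6 (total 24).

Red: 3, Blue: 4, Green: 7, Gold: 4, Silver: 6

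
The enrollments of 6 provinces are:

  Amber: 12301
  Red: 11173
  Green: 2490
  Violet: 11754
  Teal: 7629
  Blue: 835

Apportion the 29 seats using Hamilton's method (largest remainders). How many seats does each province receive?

Amber 8, Red 7, Green 2, Violet 7, Teal 5, Blue 0

Standard divisor: 46182 ÷ 29 ≈ 1592.483.
Standard quotas: Amber 7.7244, Red 7.0161, Green 1.5636, Violet 7.3809, Teal 4.7906, Blue 0.5243.
Lower quotas: Amber 7, Red 7, Green 1, Violet 7, Teal 4, Blue 0 (sum 26, leaving 3 seats).
Remainders in descending order: Teal 0.7906, Amber 0.7244, Green 0.5636, Blue 0.5243, Violet 0.3809, Red 0.0161.
The surplus seats go to Teal, Amber, Green.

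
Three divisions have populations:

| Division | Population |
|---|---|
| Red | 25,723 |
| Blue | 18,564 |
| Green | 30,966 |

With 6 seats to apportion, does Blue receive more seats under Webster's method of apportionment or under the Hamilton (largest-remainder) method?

Webster: Red 2, Blue 1, Green 3.
Hamilton: Red 2, Blue 2, Green 2.
Blue gets 1 under Webster and 2 under Hamilton.

Hamilton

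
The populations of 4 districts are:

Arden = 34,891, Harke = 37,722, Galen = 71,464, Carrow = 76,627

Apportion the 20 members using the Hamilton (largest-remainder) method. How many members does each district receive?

Arden: 3, Harke: 3, Galen: 7, Carrow: 7

Total 220704; standard divisor 220704/20 ≈ 11035.2.
Standard quotas: Arden 3.1618, Harke 3.4183, Galen 6.4760, Carrow 6.9439.
Lower quotas: Arden 3, Harke 3, Galen 6, Carrow 6 (sum 18, leaving 2 seats).
Remainders in descending order: Carrow 0.9439, Galen 0.4760, Harke 0.4183, Arden 0.1618.
The surplus seats go to Carrow, Galen.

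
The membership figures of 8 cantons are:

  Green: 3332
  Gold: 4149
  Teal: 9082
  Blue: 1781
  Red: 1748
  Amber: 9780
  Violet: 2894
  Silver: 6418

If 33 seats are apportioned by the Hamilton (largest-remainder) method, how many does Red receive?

1

Total 39184; standard divisor 39184/33 ≈ 1187.394.
Standard quotas: Green 2.8061, Gold 3.4942, Teal 7.6487, Blue 1.4999, Red 1.4721, Amber 8.2365, Violet 2.4373, Silver 5.4051.
Lower quotas: Green 2, Gold 3, Teal 7, Blue 1, Red 1, Amber 8, Violet 2, Silver 5 (sum 29, leaving 4 seats).
Remainders in descending order: Green 0.8061, Teal 0.6487, Blue 0.4999, Gold 0.4942, Red 0.4721, Violet 0.4373, Silver 0.4051, Amber 0.2365.
The surplus seats go to Green, Teal, Blue, Gold.
Red receives 1.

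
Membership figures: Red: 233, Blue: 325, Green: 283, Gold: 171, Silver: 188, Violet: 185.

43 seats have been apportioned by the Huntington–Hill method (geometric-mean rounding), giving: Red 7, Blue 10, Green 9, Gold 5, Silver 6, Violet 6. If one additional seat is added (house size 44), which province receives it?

Priority for the next seat is population ÷ (√(s·(s+1))).
Priorities: Red 31.136, Blue 30.988, Green 29.831, Gold 31.220, Silver 29.009, Violet 28.546.
Highest priority: Gold.

Gold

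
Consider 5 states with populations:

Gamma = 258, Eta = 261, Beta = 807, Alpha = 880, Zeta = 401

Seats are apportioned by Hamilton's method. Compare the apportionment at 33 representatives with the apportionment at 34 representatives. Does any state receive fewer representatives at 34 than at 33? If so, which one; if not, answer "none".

Eta

At 33 seats: Gamma 3, Eta 4, Beta 10, Alpha 11, Zeta 5.
At 34 seats: Gamma 3, Eta 3, Beta 11, Alpha 12, Zeta 5.
Eta drops from 4 to 3.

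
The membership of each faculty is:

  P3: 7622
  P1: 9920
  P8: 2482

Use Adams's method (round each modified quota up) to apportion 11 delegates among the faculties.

Standard divisor 20024/11 ≈ 1820.364; standard quotas: P3 4.187, P1 5.449, P8 1.363.
Rounding up gives 5, 6, 2 = 13 seats, so the divisor must be adjusted.
With modified divisor 2200: modified quotas P3 3.465, P1 4.509, P8 1.128.
Rounding up: P3 4, P1 5, P8 2 (total 11).

P3: 4, P1: 5, P8: 2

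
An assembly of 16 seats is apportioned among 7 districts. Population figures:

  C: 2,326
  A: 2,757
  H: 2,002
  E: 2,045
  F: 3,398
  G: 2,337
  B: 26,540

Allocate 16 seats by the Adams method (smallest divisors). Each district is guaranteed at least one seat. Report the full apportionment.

Standard divisor 41405/16 ≈ 2587.812; standard quotas: C 0.899, A 1.065, H 0.774, E 0.790, F 1.313, G 0.903, B 10.256.
Rounding up gives 1, 2, 1, 1, 2, 1, 11 = 19 seats, so the divisor must be adjusted.
With modified divisor 3100: modified quotas C 0.750, A 0.889, H 0.646, E 0.660, F 1.096, G 0.754, B 8.561.
Rounding up: C 1, A 1, H 1, E 1, F 2, G 1, B 9 (total 16).

C=1, A=1, H=1, E=1, F=2, G=1, B=9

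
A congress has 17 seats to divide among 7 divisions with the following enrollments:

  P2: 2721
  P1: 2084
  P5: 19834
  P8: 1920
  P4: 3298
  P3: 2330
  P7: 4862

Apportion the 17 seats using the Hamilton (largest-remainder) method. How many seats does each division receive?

Standard divisor: 37049 ÷ 17 ≈ 2179.353.
Standard quotas: P2 1.2485, P1 0.9562, P5 9.1009, P8 0.8810, P4 1.5133, P3 1.0691, P7 2.2309.
Lower quotas: P2 1, P1 0, P5 9, P8 0, P4 1, P3 1, P7 2 (sum 14, leaving 3 seats).
Remainders in descending order: P1 0.9562, P8 0.8810, P4 0.5133, P2 0.2485, P7 0.2309, P5 0.1009, P3 0.0691.
Largest remainders: P1, P8, P4 receive the extra seats.

P2: 1; P1: 1; P5: 9; P8: 1; P4: 2; P3: 1; P7: 2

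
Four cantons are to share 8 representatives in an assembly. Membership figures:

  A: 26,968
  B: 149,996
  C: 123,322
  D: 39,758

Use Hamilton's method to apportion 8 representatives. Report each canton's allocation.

A=1, B=3, C=3, D=1

Total 340044; standard divisor 340044/8 ≈ 42505.5.
Standard quotas: A 0.6345, B 3.5289, C 2.9013, D 0.9354.
Lower quotas: A 0, B 3, C 2, D 0 (sum 5, leaving 3 seats).
Remainders in descending order: D 0.9354, C 0.9013, A 0.6345, B 0.5289.
The surplus seats go to D, C, A.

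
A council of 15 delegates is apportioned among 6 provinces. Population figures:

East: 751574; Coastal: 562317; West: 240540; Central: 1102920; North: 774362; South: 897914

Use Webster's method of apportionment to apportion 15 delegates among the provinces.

Standard divisor 4329627/15 ≈ 288641.8; standard quotas: East 2.604, Coastal 1.948, West 0.833, Central 3.821, North 2.683, South 3.111.
Rounding to the nearest integer gives 3, 2, 1, 4, 3, 3 = 16 seats, so the divisor must be adjusted.
With modified divisor 305200: modified quotas East 2.463, Coastal 1.842, West 0.788, Central 3.614, North 2.537, South 2.942.
Rounding to the nearest integer: East 2, Coastal 2, West 1, Central 4, North 3, South 3 (total 15).

East 2, Coastal 2, West 1, Central 4, North 3, South 3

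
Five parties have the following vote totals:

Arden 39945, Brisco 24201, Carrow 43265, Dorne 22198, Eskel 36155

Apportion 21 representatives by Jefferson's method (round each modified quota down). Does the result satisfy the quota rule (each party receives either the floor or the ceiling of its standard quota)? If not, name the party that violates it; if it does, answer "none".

Standard quotas: Arden 5.060, Brisco 3.066, Carrow 5.481, Dorne 2.812, Eskel 4.580.
Jefferson allocation: Arden 5, Brisco 3, Carrow 5, Dorne 3, Eskel 5.
Every allocation lies between the lower and upper quota.

none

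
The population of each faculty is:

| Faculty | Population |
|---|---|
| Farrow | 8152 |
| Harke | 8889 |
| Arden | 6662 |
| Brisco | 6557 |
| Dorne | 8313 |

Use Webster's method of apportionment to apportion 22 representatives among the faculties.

Farrow 4; Harke 5; Arden 4; Brisco 4; Dorne 5

Standard divisor 38573/22 ≈ 1753.318; standard quotas: Farrow 4.649, Harke 5.070, Arden 3.800, Brisco 3.740, Dorne 4.741.
Rounding to the nearest integer gives 5, 5, 4, 4, 5 = 23 seats, so the divisor must be adjusted.
With modified divisor 1830: modified quotas Farrow 4.455, Harke 4.857, Arden 3.640, Brisco 3.583, Dorne 4.543.
Rounding to the nearest integer: Farrow 4, Harke 5, Arden 4, Brisco 4, Dorne 5 (total 22).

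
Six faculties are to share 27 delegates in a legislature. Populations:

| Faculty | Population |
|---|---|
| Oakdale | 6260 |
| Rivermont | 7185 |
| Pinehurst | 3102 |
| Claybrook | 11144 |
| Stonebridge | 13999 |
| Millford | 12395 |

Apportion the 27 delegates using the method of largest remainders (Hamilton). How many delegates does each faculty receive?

Oakdale=3, Rivermont=4, Pinehurst=1, Claybrook=6, Stonebridge=7, Millford=6

The standard divisor is 54085/27 ≈ 2003.148.
Standard quotas: Oakdale 3.1251, Rivermont 3.5869, Pinehurst 1.5486, Claybrook 5.5632, Stonebridge 6.9885, Millford 6.1878.
Lower quotas: Oakdale 3, Rivermont 3, Pinehurst 1, Claybrook 5, Stonebridge 6, Millford 6 (sum 24, leaving 3 seats).
Remainders in descending order: Stonebridge 0.9885, Rivermont 0.5869, Claybrook 0.5632, Pinehurst 0.5486, Millford 0.1878, Oakdale 0.1251.
The surplus seats go to Stonebridge, Rivermont, Claybrook.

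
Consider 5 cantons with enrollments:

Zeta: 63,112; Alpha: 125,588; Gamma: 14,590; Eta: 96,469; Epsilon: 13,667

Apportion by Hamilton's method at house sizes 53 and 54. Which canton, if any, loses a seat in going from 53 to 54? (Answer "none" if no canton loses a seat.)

At 53 seats: Zeta 11, Alpha 21, Gamma 3, Eta 16, Epsilon 2.
At 54 seats: Zeta 11, Alpha 22, Gamma 2, Eta 17, Epsilon 2.
Gamma drops from 3 to 2.

Gamma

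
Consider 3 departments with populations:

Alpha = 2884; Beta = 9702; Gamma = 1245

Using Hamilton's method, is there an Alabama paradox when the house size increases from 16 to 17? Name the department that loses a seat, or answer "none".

At 16 seats: Alpha 3, Beta 11, Gamma 2.
At 17 seats: Alpha 4, Beta 12, Gamma 1.
Gamma drops from 2 to 1.

Gamma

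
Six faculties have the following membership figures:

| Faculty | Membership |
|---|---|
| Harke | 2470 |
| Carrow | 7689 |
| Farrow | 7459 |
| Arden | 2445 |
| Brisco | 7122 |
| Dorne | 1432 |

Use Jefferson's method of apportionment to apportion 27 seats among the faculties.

Standard divisor 28617/27 ≈ 1059.889; standard quotas: Harke 2.330, Carrow 7.255, Farrow 7.038, Arden 2.307, Brisco 6.720, Dorne 1.351.
Rounding down gives 2, 7, 7, 2, 6, 1 = 25 seats, so the divisor must be adjusted.
With modified divisor 950: modified quotas Harke 2.600, Carrow 8.094, Farrow 7.852, Arden 2.574, Brisco 7.497, Dorne 1.507.
Rounding down: Harke 2, Carrow 8, Farrow 7, Arden 2, Brisco 7, Dorne 1 (total 27).

Harke=2, Carrow=8, Farrow=7, Arden=2, Brisco=7, Dorne=1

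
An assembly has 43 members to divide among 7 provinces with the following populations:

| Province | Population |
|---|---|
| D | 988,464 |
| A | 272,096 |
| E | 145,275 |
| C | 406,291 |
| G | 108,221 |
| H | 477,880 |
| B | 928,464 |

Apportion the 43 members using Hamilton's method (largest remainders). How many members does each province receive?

The standard divisor is 3326691/43 ≈ 77364.907.
Standard quotas: D 12.7766, A 3.5170, E 1.8778, C 5.2516, G 1.3988, H 6.1770, B 12.0011.
Lower quotas: D 12, A 3, E 1, C 5, G 1, H 6, B 12 (sum 40, leaving 3 seats).
Remainders in descending order: E 0.8778, D 0.7766, A 0.5170, G 0.3988, C 0.2516, H 0.1770, B 0.0011.
The surplus seats go to E, D, A.

D: 13, A: 4, E: 2, C: 5, G: 1, H: 6, B: 12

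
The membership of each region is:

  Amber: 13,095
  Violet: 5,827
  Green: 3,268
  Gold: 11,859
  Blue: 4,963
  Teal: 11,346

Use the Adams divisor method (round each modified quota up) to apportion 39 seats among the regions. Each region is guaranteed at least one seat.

Standard divisor 50358/39 ≈ 1291.231; standard quotas: Amber 10.141, Violet 4.513, Green 2.531, Gold 9.184, Blue 3.844, Teal 8.787.
Rounding up gives 11, 5, 3, 10, 4, 9 = 42 seats, so the divisor must be adjusted.
With modified divisor 1440: modified quotas Amber 9.094, Violet 4.047, Green 2.269, Gold 8.235, Blue 3.447, Teal 7.879.
Rounding up: Amber 10, Violet 5, Green 3, Gold 9, Blue 4, Teal 8 (total 39).

Amber 10; Violet 5; Green 3; Gold 9; Blue 4; Teal 8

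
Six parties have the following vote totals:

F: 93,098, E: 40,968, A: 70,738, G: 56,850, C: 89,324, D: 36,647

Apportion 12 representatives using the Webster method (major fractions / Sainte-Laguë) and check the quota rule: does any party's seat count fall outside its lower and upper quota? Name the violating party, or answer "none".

none

Standard quotas: F 2.882, E 1.268, A 2.190, G 1.760, C 2.765, D 1.135.
Webster allocation: F 3, E 1, A 2, G 2, C 3, D 1.
Every allocation lies between the lower and upper quota.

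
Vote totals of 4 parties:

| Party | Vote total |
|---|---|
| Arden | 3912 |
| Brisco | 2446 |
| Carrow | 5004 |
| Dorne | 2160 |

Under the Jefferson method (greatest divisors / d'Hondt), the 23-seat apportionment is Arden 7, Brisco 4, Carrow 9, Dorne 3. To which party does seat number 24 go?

Dorne

Priority for the next seat is population ÷ (current seats + 1).
Priorities: Arden 489.000, Brisco 489.200, Carrow 500.400, Dorne 540.000.
Highest priority: Dorne.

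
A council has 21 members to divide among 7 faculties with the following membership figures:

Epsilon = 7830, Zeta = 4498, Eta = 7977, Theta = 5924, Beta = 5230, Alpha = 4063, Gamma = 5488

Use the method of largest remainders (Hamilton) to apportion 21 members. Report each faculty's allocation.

Standard divisor: 41010 ÷ 21 ≈ 1952.857.
Standard quotas: Epsilon 4.0095, Zeta 2.3033, Eta 4.0848, Theta 3.0335, Beta 2.6781, Alpha 2.0805, Gamma 2.8102.
Lower quotas: Epsilon 4, Zeta 2, Eta 4, Theta 3, Beta 2, Alpha 2, Gamma 2 (sum 19, leaving 2 seats).
Remainders in descending order: Gamma 0.8102, Beta 0.6781, Zeta 0.3033, Eta 0.0848, Alpha 0.0805, Theta 0.0335, Epsilon 0.0095.
The surplus seats go to Gamma, Beta.

Epsilon 4, Zeta 2, Eta 4, Theta 3, Beta 3, Alpha 2, Gamma 3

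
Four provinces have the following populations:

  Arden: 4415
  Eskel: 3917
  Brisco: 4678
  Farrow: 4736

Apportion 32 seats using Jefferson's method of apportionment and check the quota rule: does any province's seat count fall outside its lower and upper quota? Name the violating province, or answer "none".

none

Standard quotas: Arden 7.961, Eskel 7.063, Brisco 8.435, Farrow 8.540.
Jefferson allocation: Arden 8, Eskel 7, Brisco 8, Farrow 9.
Every allocation lies between the lower and upper quota.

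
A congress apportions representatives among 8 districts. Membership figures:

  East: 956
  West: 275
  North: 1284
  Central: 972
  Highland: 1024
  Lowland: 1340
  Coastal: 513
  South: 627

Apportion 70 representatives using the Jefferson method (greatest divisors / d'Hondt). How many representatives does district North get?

13

Standard divisor 6991/70 ≈ 99.871; standard quotas: East 9.572, West 2.754, North 12.857, Central 9.733, Highland 10.253, Lowland 13.417, Coastal 5.137, South 6.278.
Rounding down gives 9, 2, 12, 9, 10, 13, 5, 6 = 66 seats, so the divisor must be adjusted.
With modified divisor 94: modified quotas East 10.170, West 2.926, North 13.660, Central 10.340, Highland 10.894, Lowland 14.255, Coastal 5.457, South 6.670.
Rounding down: East 10, West 2, North 13, Central 10, Highland 10, Lowland 14, Coastal 5, South 6 (total 70).
North receives 13.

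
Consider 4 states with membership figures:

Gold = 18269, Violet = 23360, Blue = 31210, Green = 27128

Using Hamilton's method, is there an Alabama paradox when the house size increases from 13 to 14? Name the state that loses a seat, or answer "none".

none

At 13 seats: Gold 2, Violet 3, Blue 4, Green 4.
At 14 seats: Gold 3, Violet 3, Blue 4, Green 4.
No state's allocation decreased.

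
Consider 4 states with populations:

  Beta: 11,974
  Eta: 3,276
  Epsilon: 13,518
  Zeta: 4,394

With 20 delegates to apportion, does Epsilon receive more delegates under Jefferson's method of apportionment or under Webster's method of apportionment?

Jefferson: Beta 7, Eta 2, Epsilon 9, Zeta 2.
Webster: Beta 7, Eta 2, Epsilon 8, Zeta 3.
Epsilon gets 9 under Jefferson and 8 under Webster.

Jefferson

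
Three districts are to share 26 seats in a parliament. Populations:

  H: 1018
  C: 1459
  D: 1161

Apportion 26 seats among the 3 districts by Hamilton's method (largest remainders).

The standard divisor is 3638/26 ≈ 139.923.
Standard quotas: H 7.275, C 10.427, D 8.297.
Lower quotas: H 7, C 10, D 8 (sum 25, leaving 1 seat).
Remainders in descending order: C 0.427, D 0.297, H 0.275.
Largest remainder: C receives the extra seat.

H: 7; C: 11; D: 8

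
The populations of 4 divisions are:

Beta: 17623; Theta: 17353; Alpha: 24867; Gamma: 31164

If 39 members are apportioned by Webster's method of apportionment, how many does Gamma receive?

Standard divisor 91007/39 ≈ 2333.513; standard quotas: Beta 7.552, Theta 7.436, Alpha 10.656, Gamma 13.355.
Rounding to the nearest integer gives Beta 8, Theta 7, Alpha 11, Gamma 13 — total 39, matching the house size, so no adjustment is needed.
Gamma receives 13.

13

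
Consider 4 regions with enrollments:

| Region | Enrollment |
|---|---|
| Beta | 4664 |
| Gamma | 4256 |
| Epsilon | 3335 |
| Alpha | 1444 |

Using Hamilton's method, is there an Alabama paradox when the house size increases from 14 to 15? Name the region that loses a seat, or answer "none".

Alpha

At 14 seats: Beta 5, Gamma 4, Epsilon 3, Alpha 2.
At 15 seats: Beta 5, Gamma 5, Epsilon 4, Alpha 1.
Alpha drops from 2 to 1.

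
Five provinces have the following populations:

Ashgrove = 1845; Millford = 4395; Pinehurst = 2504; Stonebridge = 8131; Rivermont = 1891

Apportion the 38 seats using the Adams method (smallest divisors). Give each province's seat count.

Ashgrove 4, Millford 9, Pinehurst 5, Stonebridge 16, Rivermont 4

Standard divisor 18766/38 ≈ 493.842; standard quotas: Ashgrove 3.736, Millford 8.900, Pinehurst 5.070, Stonebridge 16.465, Rivermont 3.829.
Rounding up gives 4, 9, 6, 17, 4 = 40 seats, so the divisor must be adjusted.
With modified divisor 530: modified quotas Ashgrove 3.481, Millford 8.292, Pinehurst 4.725, Stonebridge 15.342, Rivermont 3.568.
Rounding up: Ashgrove 4, Millford 9, Pinehurst 5, Stonebridge 16, Rivermont 4 (total 38).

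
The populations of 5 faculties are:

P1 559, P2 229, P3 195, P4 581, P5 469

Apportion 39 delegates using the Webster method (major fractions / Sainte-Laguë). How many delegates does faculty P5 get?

9

Standard divisor 2033/39 ≈ 52.128; standard quotas: P1 10.724, P2 4.393, P3 3.741, P4 11.146, P5 8.997.
Rounding to the nearest integer gives P1 11, P2 4, P3 4, P4 11, P5 9 — total 39, matching the house size, so no adjustment is needed.
P5 receives 9.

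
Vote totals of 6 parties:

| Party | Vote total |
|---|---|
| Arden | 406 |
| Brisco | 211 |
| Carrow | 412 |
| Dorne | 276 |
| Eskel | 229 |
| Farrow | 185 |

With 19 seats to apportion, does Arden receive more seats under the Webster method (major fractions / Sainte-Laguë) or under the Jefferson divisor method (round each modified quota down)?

Jefferson

Webster: Arden 4, Brisco 2, Carrow 5, Dorne 3, Eskel 3, Farrow 2.
Jefferson: Arden 5, Brisco 2, Carrow 5, Dorne 3, Eskel 2, Farrow 2.
Arden gets 4 under Webster and 5 under Jefferson.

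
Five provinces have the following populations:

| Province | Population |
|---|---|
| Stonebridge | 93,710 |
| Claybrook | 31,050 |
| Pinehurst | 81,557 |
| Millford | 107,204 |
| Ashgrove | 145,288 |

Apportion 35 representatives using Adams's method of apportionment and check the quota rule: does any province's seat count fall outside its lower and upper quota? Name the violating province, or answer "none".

Standard quotas: Stonebridge 7.149, Claybrook 2.369, Pinehurst 6.222, Millford 8.178, Ashgrove 11.083.
Adams allocation: Stonebridge 7, Claybrook 3, Pinehurst 6, Millford 8, Ashgrove 11.
Every allocation lies between the lower and upper quota.

none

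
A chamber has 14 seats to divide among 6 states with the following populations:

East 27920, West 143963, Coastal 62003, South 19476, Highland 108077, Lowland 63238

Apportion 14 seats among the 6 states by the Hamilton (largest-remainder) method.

East 1; West 5; Coastal 2; South 1; Highland 3; Lowland 2

Standard divisor: 424677 ÷ 14 ≈ 30334.071.
Standard quotas: East 0.9204, West 4.7459, Coastal 2.0440, South 0.6421, Highland 3.5629, Lowland 2.0847.
Lower quotas: East 0, West 4, Coastal 2, South 0, Highland 3, Lowland 2 (sum 11, leaving 3 seats).
Remainders in descending order: East 0.9204, West 0.7459, South 0.6421, Highland 0.5629, Lowland 0.0847, Coastal 0.0440.
Largest remainders: East, West, South receive the extra seats.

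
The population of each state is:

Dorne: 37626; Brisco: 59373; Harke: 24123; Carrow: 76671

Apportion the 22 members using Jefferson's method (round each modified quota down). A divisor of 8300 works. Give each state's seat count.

With modified divisor 8300: modified quotas Dorne 4.533, Brisco 7.153, Harke 2.906, Carrow 9.237.
Rounding down: Dorne 4, Brisco 7, Harke 2, Carrow 9 (total 22).

Dorne 4; Brisco 7; Harke 2; Carrow 9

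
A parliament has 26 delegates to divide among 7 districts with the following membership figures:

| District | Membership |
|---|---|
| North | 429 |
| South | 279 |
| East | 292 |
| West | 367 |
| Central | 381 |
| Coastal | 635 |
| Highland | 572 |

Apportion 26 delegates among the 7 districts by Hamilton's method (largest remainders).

North: 4, South: 2, East: 3, West: 3, Central: 3, Coastal: 6, Highland: 5

The standard divisor is 2955/26 ≈ 113.654.
Standard quotas: North 3.775, South 2.455, East 2.569, West 3.229, Central 3.352, Coastal 5.587, Highland 5.033.
Lower quotas: North 3, South 2, East 2, West 3, Central 3, Coastal 5, Highland 5 (sum 23, leaving 3 seats).
Remainders in descending order: North 0.775, Coastal 0.587, East 0.569, South 0.455, Central 0.352, West 0.229, Highland 0.033.
Largest remainders: North, Coastal, East receive the extra seats.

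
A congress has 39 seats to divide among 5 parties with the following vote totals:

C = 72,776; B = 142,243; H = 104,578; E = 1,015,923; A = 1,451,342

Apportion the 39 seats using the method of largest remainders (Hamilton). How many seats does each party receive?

C=1; B=2; H=2; E=14; A=20

The standard divisor is 2786862/39 = 71458.
Standard quotas: C 1.0184, B 1.9906, H 1.4635, E 14.2171, A 20.3104.
Lower quotas: C 1, B 1, H 1, E 14, A 20 (sum 37, leaving 2 seats).
Remainders in descending order: B 0.9906, H 0.4635, A 0.3104, E 0.2171, C 0.0184.
Largest remainders: B, H receive the extra seats.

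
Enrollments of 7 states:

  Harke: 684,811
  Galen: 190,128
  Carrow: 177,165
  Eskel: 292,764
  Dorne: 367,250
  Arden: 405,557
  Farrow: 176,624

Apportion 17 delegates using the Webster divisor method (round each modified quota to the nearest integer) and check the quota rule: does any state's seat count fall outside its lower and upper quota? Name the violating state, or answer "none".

Standard quotas: Harke 5.074, Galen 1.409, Carrow 1.313, Eskel 2.169, Dorne 2.721, Arden 3.005, Farrow 1.309.
Webster allocation: Harke 5, Galen 2, Carrow 1, Eskel 2, Dorne 3, Arden 3, Farrow 1.
Every allocation lies between the lower and upper quota.

none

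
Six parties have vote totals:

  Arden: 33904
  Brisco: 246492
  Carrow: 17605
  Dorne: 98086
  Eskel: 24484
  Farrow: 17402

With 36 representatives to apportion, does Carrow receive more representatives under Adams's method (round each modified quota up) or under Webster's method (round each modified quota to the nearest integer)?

Adams: Arden 3, Brisco 19, Carrow 2, Dorne 8, Eskel 2, Farrow 2.
Webster: Arden 3, Brisco 21, Carrow 1, Dorne 8, Eskel 2, Farrow 1.
Carrow gets 2 under Adams and 1 under Webster.

Adams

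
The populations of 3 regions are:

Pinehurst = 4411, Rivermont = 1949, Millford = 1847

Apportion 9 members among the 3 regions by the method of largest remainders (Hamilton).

Pinehurst=5, Rivermont=2, Millford=2

Standard divisor: 8207 ÷ 9 ≈ 911.889.
Standard quotas: Pinehurst 4.837, Rivermont 2.137, Millford 2.025.
Lower quotas: Pinehurst 4, Rivermont 2, Millford 2 (sum 8, leaving 1 seat).
Remainders in descending order: Pinehurst 0.837, Rivermont 0.137, Millford 0.025.
Largest remainder: Pinehurst receives the extra seat.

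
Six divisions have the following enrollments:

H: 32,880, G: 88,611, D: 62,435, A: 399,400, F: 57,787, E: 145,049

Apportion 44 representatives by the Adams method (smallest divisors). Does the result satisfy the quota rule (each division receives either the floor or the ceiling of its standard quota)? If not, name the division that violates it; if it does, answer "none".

A

Standard quotas: H 1.840, G 4.959, D 3.494, A 22.354, F 3.234, E 8.118.
Adams allocation: H 2, G 5, D 4, A 21, F 4, E 8.
A has quota 22.354 (lower 22, upper 23) but receives 21 — outside the quota interval.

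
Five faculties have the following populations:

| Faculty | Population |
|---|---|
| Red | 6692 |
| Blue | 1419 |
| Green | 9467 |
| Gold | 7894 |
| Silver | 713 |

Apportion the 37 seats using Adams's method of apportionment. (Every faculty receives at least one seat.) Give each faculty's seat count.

Red 10; Blue 2; Green 13; Gold 11; Silver 1

Standard divisor 26185/37 ≈ 707.703; standard quotas: Red 9.456, Blue 2.005, Green 13.377, Gold 11.154, Silver 1.007.
Rounding up gives 10, 3, 14, 12, 2 = 41 seats, so the divisor must be adjusted.
With modified divisor 740: modified quotas Red 9.043, Blue 1.918, Green 12.793, Gold 10.668, Silver 0.964.
Rounding up: Red 10, Blue 2, Green 13, Gold 11, Silver 1 (total 37).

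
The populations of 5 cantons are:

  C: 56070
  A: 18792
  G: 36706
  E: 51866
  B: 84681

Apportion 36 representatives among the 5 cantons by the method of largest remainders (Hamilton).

C: 8, A: 3, G: 5, E: 8, B: 12

Total 248115; standard divisor 248115/36 ≈ 6892.083.
Standard quotas: C 8.1354, A 2.7266, G 5.3258, E 7.5254, B 12.2867.
Lower quotas: C 8, A 2, G 5, E 7, B 12 (sum 34, leaving 2 seats).
Remainders in descending order: A 0.7266, E 0.5254, G 0.3258, B 0.2867, C 0.1354.
Largest remainders: A, E receive the extra seats.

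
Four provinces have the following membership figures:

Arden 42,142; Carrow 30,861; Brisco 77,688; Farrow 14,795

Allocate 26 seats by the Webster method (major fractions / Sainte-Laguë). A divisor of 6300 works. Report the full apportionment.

Arden=7, Carrow=5, Brisco=12, Farrow=2

With modified divisor 6300: modified quotas Arden 6.689, Carrow 4.899, Brisco 12.331, Farrow 2.348.
Rounding to the nearest integer: Arden 7, Carrow 5, Brisco 12, Farrow 2 (total 26).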